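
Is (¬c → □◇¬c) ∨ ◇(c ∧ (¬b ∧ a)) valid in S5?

Valid in S5

Tableau for the negation ¬((¬c → □◇¬c) ∨ ◇(c ∧ (¬b ∧ a))):
1. ¬((¬c → □◇¬c) ∨ ◇(c ∧ (¬b ∧ a))), u
2. ¬(¬c → □◇¬c), u   [¬∨-rule on 1]
3. ¬◇(c ∧ (¬b ∧ a)), u   [¬∨-rule on 1]
4. ¬c, u   [¬→-rule on 2]
5. ¬□◇¬c, u   [¬→-rule on 2]
6. ¬(c ∧ (¬b ∧ a)), u   [¬◇-rule on 3 via uRu]
7. ¬(¬b ∧ a), u   [¬∧-rule on 6 (branches; this branch)]
8. ¬a, u   [¬∧-rule on 7 (branches; this branch)]
9. ¬◇¬c, v   [¬□-rule on 5: fresh world v, uRv]
10. ¬(c ∧ (¬b ∧ a)), v   [¬◇-rule on 3 via uRv]
11. c, u   [¬◇-rule on 9 via vRu]
Accessibility: uRu, uRv, vRu, vRv
Branch closes: c and ¬c both at u.
All branches of the negation close; one closing branch shown above.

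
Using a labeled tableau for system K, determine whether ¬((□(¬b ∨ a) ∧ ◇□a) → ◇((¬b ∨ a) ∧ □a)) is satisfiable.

1. ¬((□(¬b ∨ a) ∧ ◇□a) → ◇((¬b ∨ a) ∧ □a)), u
2. □(¬b ∨ a) ∧ ◇□a, u
3. ¬◇((¬b ∨ a) ∧ □a), u
4. □(¬b ∨ a), u
5. ◇□a, u
6. □a, v
7. ¬((¬b ∨ a) ∧ □a), v
8. ¬b ∨ a, v
9. ¬□a, v
10. a, v
11. ¬a, w
12. a, w
Accessibility: uRv, vRw
Branch closes: a and ¬a both at w.
Every branch closes; the branch above is one of them.

Unsatisfiable (every branch closes)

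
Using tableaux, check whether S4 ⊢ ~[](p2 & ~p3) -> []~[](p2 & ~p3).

Not valid

Tableau for the negation ~(~[](p2 & ~p3) -> []~[](p2 & ~p3)):
1. ~(~[](p2 & ~p3) -> []~[](p2 & ~p3)), 0
2. ~[](p2 & ~p3), 0
3. ~[]~[](p2 & ~p3), 0
4. ~(p2 & ~p3), 1
5. p3, 1
6. [](p2 & ~p3), 2
7. p2 & ~p3, 2
8. p2, 2
9. ~p3, 2
Accessibility: 0R0, 0R1, 0R2, 1R1, 2R2
The negation has an open branch (countermodel exists).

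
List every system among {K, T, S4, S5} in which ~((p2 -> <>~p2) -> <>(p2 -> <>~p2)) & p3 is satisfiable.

K

K-tableau for the formula:
1. ~((p2 -> <>~p2) -> <>(p2 -> <>~p2)) & p3, w0
2. ~((p2 -> <>~p2) -> <>(p2 -> <>~p2)), w0
3. p3, w0
4. p2 -> <>~p2, w0
5. ~<>(p2 -> <>~p2), w0
6. ~p2, w0
Complete open branch: satisfiable in K.
T-tableau for the formula:
1. ~((p2 -> <>~p2) -> <>(p2 -> <>~p2)) & p3, w0
2. ~((p2 -> <>~p2) -> <>(p2 -> <>~p2)), w0
3. p3, w0
4. p2 -> <>~p2, w0
5. ~<>(p2 -> <>~p2), w0
6. ~(p2 -> <>~p2), w0
7. p2, w0
8. ~<>~p2, w0
9. <>~p2, w0
10. ~p2, w1
11. ~(p2 -> <>~p2), w1
12. p2, w1
13. ~<>~p2, w1
Accessibility: w0Rw0, w0Rw1, w1Rw1
Branch closes: p2 and ~p2 both at w1.
Every branch closes (one shown): unsatisfiable in T, hence also in S4, S5 (every S4/S5-frame is a T-frame).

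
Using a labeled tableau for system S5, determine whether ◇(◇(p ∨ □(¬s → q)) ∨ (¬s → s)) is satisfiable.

1. ◇(◇(p ∨ □(¬s → q)) ∨ (¬s → s)), 0
2. ◇(p ∨ □(¬s → q)) ∨ (¬s → s), 1   [◇-rule on 1: fresh world 1, 0R1]
3. ¬s → s, 1   [∨-rule on 2 (branches; this branch)]
4. s, 1   [→-rule on 3 (branches; this branch)]
Accessibility: 0R0, 0R1, 1R0, 1R1

Yes, satisfiable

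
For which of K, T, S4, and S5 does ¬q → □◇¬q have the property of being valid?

S5

S4-tableau for the negation ¬(¬q → □◇¬q):
1. ¬(¬q → □◇¬q), w0
2. ¬q, w0
3. ¬□◇¬q, w0
4. ¬◇¬q, w1
5. q, w1
Accessibility: w0Rw0, w0Rw1, w1Rw1
Complete open branch: countermodel on an S4-frame, so not valid in S4, nor in K, T (the same frame is also a K-frame and a T-frame).
S5-tableau for the negation ¬(¬q → □◇¬q):
1. ¬(¬q → □◇¬q), w0
2. ¬q, w0
3. ¬□◇¬q, w0
4. ¬◇¬q, w1
5. q, w0
Accessibility: w0Rw0, w0Rw1, w1Rw0, w1Rw1
Branch closes: q and ¬q both at w0.
Every branch closes (one shown): valid in S5.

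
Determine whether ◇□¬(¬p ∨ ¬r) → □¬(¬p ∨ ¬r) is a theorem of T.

Tableau for the negation ¬(◇□¬(¬p ∨ ¬r) → □¬(¬p ∨ ¬r)):
1. ¬(◇□¬(¬p ∨ ¬r) → □¬(¬p ∨ ¬r)), w0
2. ◇□¬(¬p ∨ ¬r), w0
3. ¬□¬(¬p ∨ ¬r), w0
4. □¬(¬p ∨ ¬r), w1
5. ¬(¬p ∨ ¬r), w1
6. p, w1
7. r, w1
8. ¬p ∨ ¬r, w2
9. ¬r, w2
Accessibility: w0Rw0, w0Rw1, w0Rw2, w1Rw1, w2Rw2
The negation has an open branch (countermodel exists).

No, not valid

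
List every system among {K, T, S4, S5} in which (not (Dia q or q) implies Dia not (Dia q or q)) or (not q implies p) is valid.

T, S4, S5

T-tableau for the negation not ((not (Dia q or q) implies Dia not (Dia q or q)) or (not q implies p)):
1. not ((not (Dia q or q) implies Dia not (Dia q or q)) or (not q implies p)), 0
2. not (not (Dia q or q) implies Dia not (Dia q or q)), 0
3. not (not q implies p), 0
4. not (Dia q or q), 0
5. not Dia not (Dia q or q), 0
6. not q, 0
7. not p, 0
8. not Dia q, 0
9. Dia q or q, 0
10. Dia q, 0
11. q, 1
12. Dia q or q, 1
13. not q, 1
Accessibility: 0R0, 0R1, 1R1
Branch closes: q and not q both at 1.
Every branch closes (one shown): valid in T, hence also in S4, S5 (every theorem of T is a theorem of S4 and S5).
K-tableau for the negation not ((not (Dia q or q) implies Dia not (Dia q or q)) or (not q implies p)):
1. not ((not (Dia q or q) implies Dia not (Dia q or q)) or (not q implies p)), 0
2. not (not (Dia q or q) implies Dia not (Dia q or q)), 0
3. not (not q implies p), 0
4. not (Dia q or q), 0
5. not Dia not (Dia q or q), 0
6. not q, 0
7. not p, 0
8. not Dia q, 0
Complete open branch: countermodel on a K-frame, so not valid in K.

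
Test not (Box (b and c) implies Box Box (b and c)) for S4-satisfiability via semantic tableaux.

1. not (Box (b and c) implies Box Box (b and c)), u
2. Box (b and c), u   [neg-implies-rule on 1]
3. not Box Box (b and c), u   [neg-implies-rule on 1]
4. b and c, u   [Box-rule on 2 via uRu]
5. b, u   [and-rule on 4]
6. c, u   [and-rule on 4]
7. not Box (b and c), v   [neg-Box-rule on 3: fresh world v, uRv]
8. b and c, v   [Box-rule on 2 via uRv]
9. b, v   [and-rule on 8]
10. c, v   [and-rule on 8]
11. not (b and c), w   [neg-Box-rule on 7: fresh world w, vRw]
12. b and c, w   [Box-rule on 2 via uRw]
13. b, w   [and-rule on 12]
14. c, w   [and-rule on 12]
15. not c, w   [neg-and-rule on 11 (branches; this branch)]
Accessibility: uRu, uRv, uRw, vRv, vRw, wRw
Branch closes: c and not c both at w.
(One branch shown.) All branches close.

Unsatisfiable (every branch closes)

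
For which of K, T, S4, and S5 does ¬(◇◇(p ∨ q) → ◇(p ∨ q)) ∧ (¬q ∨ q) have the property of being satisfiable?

T-tableau for the formula:
1. ¬(◇◇(p ∨ q) → ◇(p ∨ q)) ∧ (¬q ∨ q), w0
2. ¬(◇◇(p ∨ q) → ◇(p ∨ q)), w0
3. ¬q ∨ q, w0
4. ◇◇(p ∨ q), w0
5. ¬◇(p ∨ q), w0
6. ¬(p ∨ q), w0
7. ¬p, w0
8. ¬q, w0
9. ◇(p ∨ q), w1
10. ¬(p ∨ q), w1
11. ¬p, w1
12. ¬q, w1
13. p ∨ q, w2
14. q, w2
Accessibility: w0Rw0, w0Rw1, w1Rw1, w1Rw2, w2Rw2
Complete open branch: satisfiable in T, hence also in K (this T-model is also a K-model).
S4-tableau for the formula:
1. ¬(◇◇(p ∨ q) → ◇(p ∨ q)) ∧ (¬q ∨ q), w0
2. ¬(◇◇(p ∨ q) → ◇(p ∨ q)), w0
3. ¬q ∨ q, w0
4. ◇◇(p ∨ q), w0
5. ¬◇(p ∨ q), w0
6. ¬(p ∨ q), w0
7. ¬p, w0
8. ¬q, w0
9. ◇(p ∨ q), w1
10. ¬(p ∨ q), w1
11. ¬p, w1
12. ¬q, w1
13. p ∨ q, w2
14. ¬(p ∨ q), w2
15. ¬p, w2
16. ¬q, w2
17. q, w2
Accessibility: w0Rw0, w0Rw1, w0Rw2, w1Rw1, w1Rw2, w2Rw2
Branch closes: q and ¬q both at w2.
Every branch closes (one shown): unsatisfiable in S4, hence also in S5 (every S5-frame is an S4-frame).

K, T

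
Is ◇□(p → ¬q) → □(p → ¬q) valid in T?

Invalid (countermodel exists)

Tableau for the negation ¬(◇□(p → ¬q) → □(p → ¬q)):
1. ¬(◇□(p → ¬q) → □(p → ¬q)), u
2. ◇□(p → ¬q), u
3. ¬□(p → ¬q), u
4. □(p → ¬q), v
5. p → ¬q, v
6. ¬q, v
7. ¬(p → ¬q), w
8. p, w
9. q, w
Accessibility: uRu, uRv, uRw, vRv, wRw
The negation has an open branch (countermodel exists).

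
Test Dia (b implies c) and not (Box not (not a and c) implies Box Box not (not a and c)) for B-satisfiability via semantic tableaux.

Yes, satisfiable

1. Dia (b implies c) and not (Box not (not a and c) implies Box Box not (not a and c)), u
2. Dia (b implies c), u
3. not (Box not (not a and c) implies Box Box not (not a and c)), u
4. Box not (not a and c), u
5. not Box Box not (not a and c), u
6. not (not a and c), u
7. not c, u
8. b implies c, v
9. not (not a and c), v
10. c, v
11. a, v
12. not Box not (not a and c), w
13. not (not a and c), w
14. not c, w
15. not a and c, x
16. not a, x
17. c, x
Accessibility: uRu, uRv, uRw, vRu, vRv, wRu, wRw, wRx, xRw, xRx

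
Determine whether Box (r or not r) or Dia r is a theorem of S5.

Valid

Tableau for the negation not (Box (r or not r) or Dia r):
1. not (Box (r or not r) or Dia r), w0
2. not Box (r or not r), w0   [neg-or-rule on 1]
3. not Dia r, w0   [neg-or-rule on 1]
4. not r, w0   [neg-Dia-rule on 3 via w0Rw0]
5. not (r or not r), w1   [neg-Box-rule on 2: fresh world w1, w0Rw1]
6. not r, w1   [neg-or-rule on 5]
7. r, w1   [neg-or-rule on 5]
Accessibility: w0Rw0, w0Rw1, w1Rw0, w1Rw1
Branch closes: r and not r both at w1.
All branches of the negation close; one closing branch shown above.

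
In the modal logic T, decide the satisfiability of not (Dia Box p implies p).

Satisfiable

1. not (Dia Box p implies p), 0
2. Dia Box p, 0
3. not p, 0
4. Box p, 1
5. p, 1
Accessibility: 0R0, 0R1, 1R1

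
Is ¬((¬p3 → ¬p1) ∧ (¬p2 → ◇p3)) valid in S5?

Tableau for the negation (¬p3 → ¬p1) ∧ (¬p2 → ◇p3):
1. (¬p3 → ¬p1) ∧ (¬p2 → ◇p3), 0
2. ¬p3 → ¬p1, 0   [∧-rule on 1]
3. ¬p2 → ◇p3, 0   [∧-rule on 1]
4. ¬p1, 0   [→-rule on 2 (branches; this branch)]
5. ◇p3, 0   [→-rule on 3 (branches; this branch)]
6. p3, 1   [◇-rule on 5: fresh world 1, 0R1]
Accessibility: 0R0, 0R1, 1R0, 1R1
The negation has an open branch (countermodel exists).

Not valid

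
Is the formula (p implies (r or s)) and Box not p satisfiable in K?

Satisfiable (open branch found)

1. (p implies (r or s)) and Box not p, w0
2. p implies (r or s), w0
3. Box not p, w0
4. r or s, w0
5. s, w0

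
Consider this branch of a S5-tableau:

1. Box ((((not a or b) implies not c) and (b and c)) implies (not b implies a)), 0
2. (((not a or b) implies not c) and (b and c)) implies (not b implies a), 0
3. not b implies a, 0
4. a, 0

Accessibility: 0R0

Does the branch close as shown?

There is no literal clash: for every atom and world, at most one sign appears.

Open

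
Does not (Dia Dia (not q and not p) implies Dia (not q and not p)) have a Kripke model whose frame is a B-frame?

Satisfiable (open branch found)

1. not (Dia Dia (not q and not p) implies Dia (not q and not p)), u
2. Dia Dia (not q and not p), u
3. not Dia (not q and not p), u
4. not (not q and not p), u
5. p, u
6. Dia (not q and not p), v
7. not (not q and not p), v
8. p, v
9. not q and not p, w
10. not q, w
11. not p, w
Accessibility: uRu, uRv, vRu, vRv, vRw, wRv, wRw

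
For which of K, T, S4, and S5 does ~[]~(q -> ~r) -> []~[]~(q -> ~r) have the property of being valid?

S5-tableau for the negation ~(~[]~(q -> ~r) -> []~[]~(q -> ~r)):
1. ~(~[]~(q -> ~r) -> []~[]~(q -> ~r)), 0
2. ~[]~(q -> ~r), 0
3. ~[]~[]~(q -> ~r), 0
4. q -> ~r, 1
5. ~r, 1
6. []~(q -> ~r), 2
7. ~(q -> ~r), 0
8. q, 0
9. r, 0
10. ~(q -> ~r), 1
11. q, 1
12. r, 1
Accessibility: 0R0, 0R1, 0R2, 1R0, 1R1, 1R2, 2R0, 2R1, 2R2
Branch closes: r and ~r both at 1.
Every branch closes (one shown): valid in S5.
S4-tableau for the negation ~(~[]~(q -> ~r) -> []~[]~(q -> ~r)):
1. ~(~[]~(q -> ~r) -> []~[]~(q -> ~r)), 0
2. ~[]~(q -> ~r), 0
3. ~[]~[]~(q -> ~r), 0
4. q -> ~r, 1
5. ~r, 1
6. []~(q -> ~r), 2
7. ~(q -> ~r), 2
8. q, 2
9. r, 2
Accessibility: 0R0, 0R1, 0R2, 1R1, 2R2
Complete open branch: countermodel on an S4-frame, so not valid in S4, nor in K, T (the same frame is also a K-frame and a T-frame).

S5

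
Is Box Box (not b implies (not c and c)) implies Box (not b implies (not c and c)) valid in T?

Tableau for the negation not (Box Box (not b implies (not c and c)) implies Box (not b implies (not c and c))):
1. not (Box Box (not b implies (not c and c)) implies Box (not b implies (not c and c))), w0
2. Box Box (not b implies (not c and c)), w0
3. not Box (not b implies (not c and c)), w0
4. Box (not b implies (not c and c)), w0
5. not b implies (not c and c), w0
6. b, w0
7. not (not b implies (not c and c)), w1
8. not b, w1
9. not (not c and c), w1
10. Box (not b implies (not c and c)), w1
11. not b implies (not c and c), w1
12. not c, w1
13. not c and c, w1
14. c, w1
Accessibility: w0Rw0, w0Rw1, w1Rw1
Branch closes: c and not c both at w1.
All branches of the negation close; one closing branch shown above.

Yes, valid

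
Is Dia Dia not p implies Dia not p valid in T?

Tableau for the negation not (Dia Dia not p implies Dia not p):
1. not (Dia Dia not p implies Dia not p), u
2. Dia Dia not p, u   [neg-implies-rule on 1]
3. not Dia not p, u   [neg-implies-rule on 1]
4. p, u   [neg-Dia-rule on 3 via uRu]
5. Dia not p, v   [Dia-rule on 2: fresh world v, uRv]
6. p, v   [neg-Dia-rule on 3 via uRv]
7. not p, w   [Dia-rule on 5: fresh world w, vRw]
Accessibility: uRu, uRv, vRv, vRw, wRw
The negation has an open branch (countermodel exists).

Invalid (countermodel exists)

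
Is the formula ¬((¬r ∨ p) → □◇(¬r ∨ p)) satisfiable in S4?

Satisfiable (open branch found)

1. ¬((¬r ∨ p) → □◇(¬r ∨ p)), u
2. ¬r ∨ p, u   [¬→-rule on 1]
3. ¬□◇(¬r ∨ p), u   [¬→-rule on 1]
4. p, u   [∨-rule on 2 (branches; this branch)]
5. ¬◇(¬r ∨ p), v   [¬□-rule on 3: fresh world v, uRv]
6. ¬(¬r ∨ p), v   [¬◇-rule on 5 via vRv]
7. r, v   [¬∨-rule on 6]
8. ¬p, v   [¬∨-rule on 6]
Accessibility: uRu, uRv, vRv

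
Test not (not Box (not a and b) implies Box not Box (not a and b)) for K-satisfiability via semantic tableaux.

Yes, satisfiable

1. not (not Box (not a and b) implies Box not Box (not a and b)), w0
2. not Box (not a and b), w0
3. not Box not Box (not a and b), w0
4. not (not a and b), w1
5. not b, w1
6. Box (not a and b), w2
Accessibility: w0Rw1, w0Rw2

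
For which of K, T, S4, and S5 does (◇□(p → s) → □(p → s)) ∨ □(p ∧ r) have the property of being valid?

S5-tableau for the negation ¬((◇□(p → s) → □(p → s)) ∨ □(p ∧ r)):
1. ¬((◇□(p → s) → □(p → s)) ∨ □(p ∧ r)), u
2. ¬(◇□(p → s) → □(p → s)), u   [¬∨-rule on 1]
3. ¬□(p ∧ r), u   [¬∨-rule on 1]
4. ◇□(p → s), u   [¬→-rule on 2]
5. ¬□(p → s), u   [¬→-rule on 2]
6. ¬(p ∧ r), v   [¬□-rule on 3: fresh world v, uRv]
7. ¬r, v   [¬∧-rule on 6 (branches; this branch)]
8. □(p → s), w   [◇-rule on 4: fresh world w, uRw]
9. p → s, u   [□-rule on 8 via wRu]
10. p → s, v   [□-rule on 8 via wRv]
11. p → s, w   [□-rule on 8 via wRw]
12. s, u   [→-rule on 9 (branches; this branch)]
13. s, v   [→-rule on 10 (branches; this branch)]
14. s, w   [→-rule on 11 (branches; this branch)]
15. ¬(p → s), x   [¬□-rule on 5: fresh world x, uRx]
16. p, x   [¬→-rule on 15]
17. ¬s, x   [¬→-rule on 15]
18. p → s, x   [□-rule on 8 via wRx]
19. s, x   [→-rule on 18 (branches; this branch)]
Accessibility: uRu, uRv, uRw, uRx, vRu, vRv, vRw, vRx, wRu, wRv, wRw, wRx, xRu, xRv, xRw, xRx
Branch closes: s and ¬s both at x.
Every branch closes (one shown): valid in S5.
S4-tableau for the negation ¬((◇□(p → s) → □(p → s)) ∨ □(p ∧ r)):
1. ¬((◇□(p → s) → □(p → s)) ∨ □(p ∧ r)), u
2. ¬(◇□(p → s) → □(p → s)), u   [¬∨-rule on 1]
3. ¬□(p ∧ r), u   [¬∨-rule on 1]
4. ◇□(p → s), u   [¬→-rule on 2]
5. ¬□(p → s), u   [¬→-rule on 2]
6. ¬(p ∧ r), v   [¬□-rule on 3: fresh world v, uRv]
7. ¬r, v   [¬∧-rule on 6 (branches; this branch)]
8. □(p → s), w   [◇-rule on 4: fresh world w, uRw]
9. p → s, w   [□-rule on 8 via wRw]
10. s, w   [→-rule on 9 (branches; this branch)]
11. ¬(p → s), x   [¬□-rule on 5: fresh world x, uRx]
12. p, x   [¬→-rule on 11]
13. ¬s, x   [¬→-rule on 11]
Accessibility: uRu, uRv, uRw, uRx, vRv, wRw, xRx
Complete open branch: countermodel on an S4-frame, so not valid in S4, nor in K, T (the same frame is also a K-frame and a T-frame).

S5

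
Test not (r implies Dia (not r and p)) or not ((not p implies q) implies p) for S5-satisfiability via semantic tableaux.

1. not (r implies Dia (not r and p)) or not ((not p implies q) implies p), w0
2. not ((not p implies q) implies p), w0
3. not p implies q, w0
4. not p, w0
5. q, w0
Accessibility: w0Rw0

Yes, satisfiable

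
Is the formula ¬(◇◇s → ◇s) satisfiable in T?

Yes, satisfiable

1. ¬(◇◇s → ◇s), w0
2. ◇◇s, w0   [¬→-rule on 1]
3. ¬◇s, w0   [¬→-rule on 1]
4. ¬s, w0   [¬◇-rule on 3 via w0Rw0]
5. ◇s, w1   [◇-rule on 2: fresh world w1, w0Rw1]
6. ¬s, w1   [¬◇-rule on 3 via w0Rw1]
7. s, w2   [◇-rule on 5: fresh world w2, w1Rw2]
Accessibility: w0Rw0, w0Rw1, w1Rw1, w1Rw2, w2Rw2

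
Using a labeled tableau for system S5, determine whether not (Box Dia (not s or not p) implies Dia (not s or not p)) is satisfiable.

1. not (Box Dia (not s or not p) implies Dia (not s or not p)), u
2. Box Dia (not s or not p), u
3. not Dia (not s or not p), u
4. Dia (not s or not p), u
5. not (not s or not p), u
6. s, u
7. p, u
8. not s or not p, v
9. Dia (not s or not p), v
10. not (not s or not p), v
11. s, v
12. p, v
13. not p, v
Accessibility: uRu, uRv, vRu, vRv
Branch closes: p and not p both at v.
All branches of the tableau close; one closing branch shown above.

No, unsatisfiable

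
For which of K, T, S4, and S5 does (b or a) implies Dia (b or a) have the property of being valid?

T-tableau for the negation not ((b or a) implies Dia (b or a)):
1. not ((b or a) implies Dia (b or a)), w0
2. b or a, w0
3. not Dia (b or a), w0
4. not (b or a), w0
5. not b, w0
6. not a, w0
7. a, w0
Accessibility: w0Rw0
Branch closes: a and not a both at w0.
Every branch closes (one shown): valid in T, hence also in S4, S5 (every theorem of T is a theorem of S4 and S5).
K-tableau for the negation not ((b or a) implies Dia (b or a)):
1. not ((b or a) implies Dia (b or a)), w0
2. b or a, w0
3. not Dia (b or a), w0
4. a, w0
Complete open branch: countermodel on a K-frame, so not valid in K.

T, S4, S5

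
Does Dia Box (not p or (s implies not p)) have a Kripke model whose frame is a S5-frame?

Satisfiable (open branch found)

1. Dia Box (not p or (s implies not p)), 0
2. Box (not p or (s implies not p)), 1   [Dia-rule on 1: fresh world 1, 0R1]
3. not p or (s implies not p), 0   [Box-rule on 2 via 1R0]
4. not p or (s implies not p), 1   [Box-rule on 2 via 1R1]
5. s implies not p, 0   [or-rule on 3 (branches; this branch)]
6. s implies not p, 1   [or-rule on 4 (branches; this branch)]
7. not p, 0   [implies-rule on 5 (branches; this branch)]
8. not p, 1   [implies-rule on 6 (branches; this branch)]
Accessibility: 0R0, 0R1, 1R0, 1R1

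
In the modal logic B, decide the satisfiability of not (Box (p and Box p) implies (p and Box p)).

Unsatisfiable

1. not (Box (p and Box p) implies (p and Box p)), 0
2. Box (p and Box p), 0
3. not (p and Box p), 0
4. p and Box p, 0
5. p, 0
6. Box p, 0
7. not Box p, 0
8. not p, 1
9. p and Box p, 1
10. p, 1
11. Box p, 1
Accessibility: 0R0, 0R1, 1R0, 1R1
Branch closes: p and not p both at 1.
Every branch closes; the branch above is one of them.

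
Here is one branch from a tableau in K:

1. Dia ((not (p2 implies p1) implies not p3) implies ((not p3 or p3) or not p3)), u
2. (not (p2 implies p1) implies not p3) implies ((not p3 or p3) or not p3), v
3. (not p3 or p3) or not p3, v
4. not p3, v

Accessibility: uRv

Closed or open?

No atom appears with both signs at the same world.

Not closed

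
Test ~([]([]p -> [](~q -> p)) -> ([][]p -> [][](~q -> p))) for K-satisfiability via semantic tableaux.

Unsatisfiable

1. ~([]([]p -> [](~q -> p)) -> ([][]p -> [][](~q -> p))), u
2. []([]p -> [](~q -> p)), u
3. ~([][]p -> [][](~q -> p)), u
4. [][]p, u
5. ~[][](~q -> p), u
6. ~[](~q -> p), v
7. []p -> [](~q -> p), v
8. []p, v
9. [](~q -> p), v
10. ~(~q -> p), w
11. ~q, w
12. ~p, w
13. p, w
Accessibility: uRv, vRw
Branch closes: p and ~p both at w.
(One branch shown.) All branches close.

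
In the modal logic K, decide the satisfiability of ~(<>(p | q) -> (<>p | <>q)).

No, unsatisfiable

1. ~(<>(p | q) -> (<>p | <>q)), 0
2. <>(p | q), 0
3. ~(<>p | <>q), 0
4. ~<>p, 0
5. ~<>q, 0
6. p | q, 1
7. ~p, 1
8. ~q, 1
9. q, 1
Accessibility: 0R1
Branch closes: q and ~q both at 1.
Every branch closes; the branch above is one of them.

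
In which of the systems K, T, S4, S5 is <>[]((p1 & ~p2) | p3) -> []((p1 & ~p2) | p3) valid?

S5

S4-tableau for the negation ~(<>[]((p1 & ~p2) | p3) -> []((p1 & ~p2) | p3)):
1. ~(<>[]((p1 & ~p2) | p3) -> []((p1 & ~p2) | p3)), u
2. <>[]((p1 & ~p2) | p3), u
3. ~[]((p1 & ~p2) | p3), u
4. []((p1 & ~p2) | p3), v
5. (p1 & ~p2) | p3, v
6. p3, v
7. ~((p1 & ~p2) | p3), w
8. ~(p1 & ~p2), w
9. ~p3, w
10. p2, w
Accessibility: uRu, uRv, uRw, vRv, wRw
Complete open branch: countermodel on an S4-frame, so not valid in S4, nor in K, T (the same frame is also a K-frame and a T-frame).
S5-tableau for the negation ~(<>[]((p1 & ~p2) | p3) -> []((p1 & ~p2) | p3)):
1. ~(<>[]((p1 & ~p2) | p3) -> []((p1 & ~p2) | p3)), u
2. <>[]((p1 & ~p2) | p3), u
3. ~[]((p1 & ~p2) | p3), u
4. []((p1 & ~p2) | p3), v
5. (p1 & ~p2) | p3, u
6. (p1 & ~p2) | p3, v
7. p1 & ~p2, u
8. p1, u
9. ~p2, u
10. p1 & ~p2, v
11. p1, v
12. ~p2, v
13. ~((p1 & ~p2) | p3), w
14. ~(p1 & ~p2), w
15. ~p3, w
16. (p1 & ~p2) | p3, w
17. p2, w
18. p1 & ~p2, w
19. p1, w
20. ~p2, w
Accessibility: uRu, uRv, uRw, vRu, vRv, vRw, wRu, wRv, wRw
Branch closes: p2 and ~p2 both at w.
Every branch closes (one shown): valid in S5.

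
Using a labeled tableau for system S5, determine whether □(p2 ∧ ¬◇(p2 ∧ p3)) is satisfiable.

1. □(p2 ∧ ¬◇(p2 ∧ p3)), u
2. p2 ∧ ¬◇(p2 ∧ p3), u   [□-rule on 1 via uRu]
3. p2, u   [∧-rule on 2]
4. ¬◇(p2 ∧ p3), u   [∧-rule on 2]
5. ¬(p2 ∧ p3), u   [¬◇-rule on 4 via uRu]
6. ¬p3, u   [¬∧-rule on 5 (branches; this branch)]
Accessibility: uRu

Satisfiable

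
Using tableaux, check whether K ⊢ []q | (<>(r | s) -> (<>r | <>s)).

Yes, valid

Tableau for the negation ~([]q | (<>(r | s) -> (<>r | <>s))):
1. ~([]q | (<>(r | s) -> (<>r | <>s))), u
2. ~[]q, u
3. ~(<>(r | s) -> (<>r | <>s)), u
4. <>(r | s), u
5. ~(<>r | <>s), u
6. ~<>r, u
7. ~<>s, u
8. ~q, v
9. ~r, v
10. ~s, v
11. r | s, w
12. ~r, w
13. ~s, w
14. s, w
Accessibility: uRv, uRw
Branch closes: s and ~s both at w.
All branches of the negation close; one closing branch shown above.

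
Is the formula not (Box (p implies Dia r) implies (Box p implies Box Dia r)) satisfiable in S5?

Unsatisfiable

1. not (Box (p implies Dia r) implies (Box p implies Box Dia r)), 0
2. Box (p implies Dia r), 0
3. not (Box p implies Box Dia r), 0
4. Box p, 0
5. not Box Dia r, 0
6. p implies Dia r, 0
7. p, 0
8. Dia r, 0
9. not Dia r, 1
10. p implies Dia r, 1
11. p, 1
12. not r, 0
13. not r, 1
14. Dia r, 1
15. r, 2
16. p implies Dia r, 2
17. p, 2
18. not r, 2
Accessibility: 0R0, 0R1, 0R2, 1R0, 1R1, 1R2, 2R0, 2R1, 2R2
Branch closes: r and not r both at 2.
Every branch closes; the branch above is one of them.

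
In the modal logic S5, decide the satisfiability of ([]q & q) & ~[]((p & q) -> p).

1. ([]q & q) & ~[]((p & q) -> p), u
2. []q & q, u
3. ~[]((p & q) -> p), u
4. []q, u
5. q, u
6. ~((p & q) -> p), v
7. p & q, v
8. ~p, v
9. p, v
10. q, v
Accessibility: uRu, uRv, vRu, vRv
Branch closes: p and ~p both at v.
All branches of the tableau close; one closing branch shown above.

No, unsatisfiable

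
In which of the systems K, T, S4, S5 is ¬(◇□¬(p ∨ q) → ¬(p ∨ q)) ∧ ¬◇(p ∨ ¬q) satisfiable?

K

K-tableau for the formula:
1. ¬(◇□¬(p ∨ q) → ¬(p ∨ q)) ∧ ¬◇(p ∨ ¬q), u
2. ¬(◇□¬(p ∨ q) → ¬(p ∨ q)), u   [∧-rule on 1]
3. ¬◇(p ∨ ¬q), u   [∧-rule on 1]
4. ◇□¬(p ∨ q), u   [¬→-rule on 2]
5. p ∨ q, u   [¬→-rule on 2]
6. q, u   [∨-rule on 5 (branches; this branch)]
7. □¬(p ∨ q), v   [◇-rule on 4: fresh world v, uRv]
8. ¬(p ∨ ¬q), v   [¬◇-rule on 3 via uRv]
9. ¬p, v   [¬∨-rule on 8]
10. q, v   [¬∨-rule on 8]
Accessibility: uRv
Complete open branch: satisfiable in K.
T-tableau for the formula:
1. ¬(◇□¬(p ∨ q) → ¬(p ∨ q)) ∧ ¬◇(p ∨ ¬q), u
2. ¬(◇□¬(p ∨ q) → ¬(p ∨ q)), u   [∧-rule on 1]
3. ¬◇(p ∨ ¬q), u   [∧-rule on 1]
4. ◇□¬(p ∨ q), u   [¬→-rule on 2]
5. p ∨ q, u   [¬→-rule on 2]
6. ¬(p ∨ ¬q), u   [¬◇-rule on 3 via uRu]
7. ¬p, u   [¬∨-rule on 6]
8. q, u   [¬∨-rule on 6]
9. □¬(p ∨ q), v   [◇-rule on 4: fresh world v, uRv]
10. ¬(p ∨ ¬q), v   [¬◇-rule on 3 via uRv]
11. ¬p, v   [¬∨-rule on 10]
12. q, v   [¬∨-rule on 10]
13. ¬(p ∨ q), v   [□-rule on 9 via vRv]
14. ¬q, v   [¬∨-rule on 13]
Accessibility: uRu, uRv, vRv
Branch closes: q and ¬q both at v.
Every branch closes (one shown): unsatisfiable in T, hence also in S4, S5 (every S4/S5-frame is a T-frame).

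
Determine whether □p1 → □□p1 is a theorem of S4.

Yes, valid

Tableau for the negation ¬(□p1 → □□p1):
1. ¬(□p1 → □□p1), u
2. □p1, u
3. ¬□□p1, u
4. p1, u
5. ¬□p1, v
6. p1, v
7. ¬p1, w
8. p1, w
Accessibility: uRu, uRv, uRw, vRv, vRw, wRw
Branch closes: p1 and ¬p1 both at w.
All branches of the negation close; one closing branch shown above.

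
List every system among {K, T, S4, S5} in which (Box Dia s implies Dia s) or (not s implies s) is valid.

T, S4, S5

T-tableau for the negation not ((Box Dia s implies Dia s) or (not s implies s)):
1. not ((Box Dia s implies Dia s) or (not s implies s)), w0
2. not (Box Dia s implies Dia s), w0
3. not (not s implies s), w0
4. Box Dia s, w0
5. not Dia s, w0
6. not s, w0
7. Dia s, w0
8. s, w1
9. Dia s, w1
10. not s, w1
Accessibility: w0Rw0, w0Rw1, w1Rw1
Branch closes: s and not s both at w1.
Every branch closes (one shown): valid in T, hence also in S4, S5 (every theorem of T is a theorem of S4 and S5).
K-tableau for the negation not ((Box Dia s implies Dia s) or (not s implies s)):
1. not ((Box Dia s implies Dia s) or (not s implies s)), w0
2. not (Box Dia s implies Dia s), w0
3. not (not s implies s), w0
4. Box Dia s, w0
5. not Dia s, w0
6. not s, w0
Complete open branch: countermodel on a K-frame, so not valid in K.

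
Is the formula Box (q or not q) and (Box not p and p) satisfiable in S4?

1. Box (q or not q) and (Box not p and p), 0
2. Box (q or not q), 0
3. Box not p and p, 0
4. Box not p, 0
5. p, 0
6. q or not q, 0
7. not p, 0
Accessibility: 0R0
Branch closes: p and not p both at 0.
Every branch closes; the branch above is one of them.

No, unsatisfiable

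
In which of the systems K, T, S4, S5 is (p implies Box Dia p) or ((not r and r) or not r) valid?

S4-tableau for the negation not ((p implies Box Dia p) or ((not r and r) or not r)):
1. not ((p implies Box Dia p) or ((not r and r) or not r)), 0
2. not (p implies Box Dia p), 0   [neg-or-rule on 1]
3. not ((not r and r) or not r), 0   [neg-or-rule on 1]
4. p, 0   [neg-implies-rule on 2]
5. not Box Dia p, 0   [neg-implies-rule on 2]
6. not (not r and r), 0   [neg-or-rule on 3]
7. r, 0   [neg-or-rule on 3]
8. not Dia p, 1   [neg-Box-rule on 5: fresh world 1, 0R1]
9. not p, 1   [neg-Dia-rule on 8 via 1R1]
Accessibility: 0R0, 0R1, 1R1
Complete open branch: countermodel on an S4-frame, so not valid in S4, nor in K, T (the same frame is also a K-frame and a T-frame).
S5-tableau for the negation not ((p implies Box Dia p) or ((not r and r) or not r)):
1. not ((p implies Box Dia p) or ((not r and r) or not r)), 0
2. not (p implies Box Dia p), 0   [neg-or-rule on 1]
3. not ((not r and r) or not r), 0   [neg-or-rule on 1]
4. p, 0   [neg-implies-rule on 2]
5. not Box Dia p, 0   [neg-implies-rule on 2]
6. not (not r and r), 0   [neg-or-rule on 3]
7. r, 0   [neg-or-rule on 3]
8. not Dia p, 1   [neg-Box-rule on 5: fresh world 1, 0R1]
9. not p, 0   [neg-Dia-rule on 8 via 1R0]
Accessibility: 0R0, 0R1, 1R0, 1R1
Branch closes: p and not p both at 0.
Every branch closes (one shown): valid in S5.

S5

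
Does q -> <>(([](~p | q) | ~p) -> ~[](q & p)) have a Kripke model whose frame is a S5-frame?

1. q -> <>(([](~p | q) | ~p) -> ~[](q & p)), 0
2. <>(([](~p | q) | ~p) -> ~[](q & p)), 0
3. ([](~p | q) | ~p) -> ~[](q & p), 1
4. ~[](q & p), 1
5. ~(q & p), 2
6. ~p, 2
Accessibility: 0R0, 0R1, 0R2, 1R0, 1R1, 1R2, 2R0, 2R1, 2R2

Satisfiable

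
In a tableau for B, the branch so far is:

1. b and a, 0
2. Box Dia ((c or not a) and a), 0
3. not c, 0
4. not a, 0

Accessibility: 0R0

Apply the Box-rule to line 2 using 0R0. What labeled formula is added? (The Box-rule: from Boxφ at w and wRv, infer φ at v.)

Dia ((c or not a) and a), 0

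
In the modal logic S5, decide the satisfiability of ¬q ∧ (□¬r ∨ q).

1. ¬q ∧ (□¬r ∨ q), 0
2. ¬q, 0
3. □¬r ∨ q, 0
4. □¬r, 0
5. ¬r, 0
Accessibility: 0R0

Satisfiable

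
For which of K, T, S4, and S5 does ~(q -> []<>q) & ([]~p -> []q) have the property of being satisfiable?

K, T, S4

S5-tableau for the formula:
1. ~(q -> []<>q) & ([]~p -> []q), w0
2. ~(q -> []<>q), w0
3. []~p -> []q, w0
4. q, w0
5. ~[]<>q, w0
6. []q, w0
7. ~<>q, w1
8. q, w1
9. ~q, w0
Accessibility: w0Rw0, w0Rw1, w1Rw0, w1Rw1
Branch closes: q and ~q both at w0.
Every branch closes (one shown): unsatisfiable in S5.
S4-tableau for the formula:
1. ~(q -> []<>q) & ([]~p -> []q), w0
2. ~(q -> []<>q), w0
3. []~p -> []q, w0
4. q, w0
5. ~[]<>q, w0
6. ~[]~p, w0
7. ~<>q, w1
8. ~q, w1
9. p, w2
Accessibility: w0Rw0, w0Rw1, w0Rw2, w1Rw1, w2Rw2
Complete open branch: satisfiable in S4, hence also in K, T (this S4-model is also a K-model and a T-model).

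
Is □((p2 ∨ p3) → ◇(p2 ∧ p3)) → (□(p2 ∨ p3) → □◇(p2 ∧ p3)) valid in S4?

Valid in S4

Tableau for the negation ¬(□((p2 ∨ p3) → ◇(p2 ∧ p3)) → (□(p2 ∨ p3) → □◇(p2 ∧ p3))):
1. ¬(□((p2 ∨ p3) → ◇(p2 ∧ p3)) → (□(p2 ∨ p3) → □◇(p2 ∧ p3))), 0
2. □((p2 ∨ p3) → ◇(p2 ∧ p3)), 0
3. ¬(□(p2 ∨ p3) → □◇(p2 ∧ p3)), 0
4. □(p2 ∨ p3), 0
5. ¬□◇(p2 ∧ p3), 0
6. (p2 ∨ p3) → ◇(p2 ∧ p3), 0
7. p2 ∨ p3, 0
8. ◇(p2 ∧ p3), 0
9. p3, 0
10. ¬◇(p2 ∧ p3), 1
11. (p2 ∨ p3) → ◇(p2 ∧ p3), 1
12. p2 ∨ p3, 1
13. ¬(p2 ∧ p3), 1
14. ◇(p2 ∧ p3), 1
15. p3, 1
16. ¬p2, 1
17. p2 ∧ p3, 2
18. p2, 2
19. p3, 2
20. (p2 ∨ p3) → ◇(p2 ∧ p3), 2
21. p2 ∨ p3, 2
22. ◇(p2 ∧ p3), 2
23. p2 ∧ p3, 3
24. p2, 3
25. p3, 3
26. (p2 ∨ p3) → ◇(p2 ∧ p3), 3
27. p2 ∨ p3, 3
28. ¬(p2 ∧ p3), 3
29. ◇(p2 ∧ p3), 3
30. ¬p3, 3
Accessibility: 0R0, 0R1, 0R2, 0R3, 1R1, 1R3, 2R2, 3R3
Branch closes: p3 and ¬p3 both at 3.
Every branch of the negation's tableau closes; the branch above is one of them.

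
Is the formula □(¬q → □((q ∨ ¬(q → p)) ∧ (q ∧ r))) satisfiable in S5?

Satisfiable

1. □(¬q → □((q ∨ ¬(q → p)) ∧ (q ∧ r))), 0
2. ¬q → □((q ∨ ¬(q → p)) ∧ (q ∧ r)), 0
3. □((q ∨ ¬(q → p)) ∧ (q ∧ r)), 0
4. (q ∨ ¬(q → p)) ∧ (q ∧ r), 0
5. q ∨ ¬(q → p), 0
6. q ∧ r, 0
7. q, 0
8. r, 0
9. ¬(q → p), 0
10. ¬p, 0
Accessibility: 0R0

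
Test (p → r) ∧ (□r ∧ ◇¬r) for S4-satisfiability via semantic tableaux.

Unsatisfiable

1. (p → r) ∧ (□r ∧ ◇¬r), 0
2. p → r, 0
3. □r ∧ ◇¬r, 0
4. □r, 0
5. ◇¬r, 0
6. r, 0
7. ¬r, 1
8. r, 1
Accessibility: 0R0, 0R1, 1R1
Branch closes: r and ¬r both at 1.
All branches of the tableau close; one closing branch shown above.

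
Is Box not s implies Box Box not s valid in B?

Tableau for the negation not (Box not s implies Box Box not s):
1. not (Box not s implies Box Box not s), 0
2. Box not s, 0   [neg-implies-rule on 1]
3. not Box Box not s, 0   [neg-implies-rule on 1]
4. not s, 0   [Box-rule on 2 via 0R0]
5. not Box not s, 1   [neg-Box-rule on 3: fresh world 1, 0R1]
6. not s, 1   [Box-rule on 2 via 0R1]
7. s, 2   [neg-Box-rule on 5: fresh world 2, 1R2]
Accessibility: 0R0, 0R1, 1R0, 1R1, 1R2, 2R1, 2R2
The negation has an open branch (countermodel exists).

Not valid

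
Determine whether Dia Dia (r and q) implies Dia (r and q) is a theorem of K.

Tableau for the negation not (Dia Dia (r and q) implies Dia (r and q)):
1. not (Dia Dia (r and q) implies Dia (r and q)), u
2. Dia Dia (r and q), u   [neg-implies-rule on 1]
3. not Dia (r and q), u   [neg-implies-rule on 1]
4. Dia (r and q), v   [Dia-rule on 2: fresh world v, uRv]
5. not (r and q), v   [neg-Dia-rule on 3 via uRv]
6. not q, v   [neg-and-rule on 5 (branches; this branch)]
7. r and q, w   [Dia-rule on 4: fresh world w, vRw]
8. r, w   [and-rule on 7]
9. q, w   [and-rule on 7]
Accessibility: uRv, vRw
The negation has an open branch (countermodel exists).

Invalid (countermodel exists)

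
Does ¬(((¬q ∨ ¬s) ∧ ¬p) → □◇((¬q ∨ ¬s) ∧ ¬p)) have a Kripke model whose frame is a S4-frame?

Satisfiable (open branch found)

1. ¬(((¬q ∨ ¬s) ∧ ¬p) → □◇((¬q ∨ ¬s) ∧ ¬p)), 0
2. (¬q ∨ ¬s) ∧ ¬p, 0   [¬→-rule on 1]
3. ¬□◇((¬q ∨ ¬s) ∧ ¬p), 0   [¬→-rule on 1]
4. ¬q ∨ ¬s, 0   [∧-rule on 2]
5. ¬p, 0   [∧-rule on 2]
6. ¬s, 0   [∨-rule on 4 (branches; this branch)]
7. ¬◇((¬q ∨ ¬s) ∧ ¬p), 1   [¬□-rule on 3: fresh world 1, 0R1]
8. ¬((¬q ∨ ¬s) ∧ ¬p), 1   [¬◇-rule on 7 via 1R1]
9. p, 1   [¬∧-rule on 8 (branches; this branch)]
Accessibility: 0R0, 0R1, 1R1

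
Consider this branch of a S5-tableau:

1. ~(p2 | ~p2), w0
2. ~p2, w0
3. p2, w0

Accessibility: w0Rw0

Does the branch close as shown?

Yes, closed

Both p2 and ~p2 appear at w0.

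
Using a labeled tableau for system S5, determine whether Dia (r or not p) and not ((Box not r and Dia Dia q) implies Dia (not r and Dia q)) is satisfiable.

1. Dia (r or not p) and not ((Box not r and Dia Dia q) implies Dia (not r and Dia q)), u
2. Dia (r or not p), u
3. not ((Box not r and Dia Dia q) implies Dia (not r and Dia q)), u
4. Box not r and Dia Dia q, u
5. not Dia (not r and Dia q), u
6. Box not r, u
7. Dia Dia q, u
8. not (not r and Dia q), u
9. not r, u
10. not Dia q, u
11. not q, u
12. r or not p, v
13. not (not r and Dia q), v
14. not r, v
15. not q, v
16. not p, v
17. not Dia q, v
18. Dia q, w
19. not (not r and Dia q), w
20. not r, w
21. not q, w
22. not Dia q, w
23. q, x
24. not (not r and Dia q), x
25. not r, x
26. not q, x
Accessibility: uRu, uRv, uRw, uRx, vRu, vRv, vRw, vRx, wRu, wRv, wRw, wRx, xRu, xRv, xRw, xRx
Branch closes: q and not q both at x.
(One branch shown.) All branches close.

No, unsatisfiable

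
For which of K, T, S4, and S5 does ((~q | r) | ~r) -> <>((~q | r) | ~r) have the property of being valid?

K-tableau for the negation ~(((~q | r) | ~r) -> <>((~q | r) | ~r)):
1. ~(((~q | r) | ~r) -> <>((~q | r) | ~r)), 0
2. (~q | r) | ~r, 0
3. ~<>((~q | r) | ~r), 0
4. ~r, 0
Complete open branch: countermodel on a K-frame, so not valid in K.
T-tableau for the negation ~(((~q | r) | ~r) -> <>((~q | r) | ~r)):
1. ~(((~q | r) | ~r) -> <>((~q | r) | ~r)), 0
2. (~q | r) | ~r, 0
3. ~<>((~q | r) | ~r), 0
4. ~((~q | r) | ~r), 0
5. ~(~q | r), 0
6. r, 0
7. q, 0
8. ~r, 0
Accessibility: 0R0
Branch closes: r and ~r both at 0.
Every branch closes (one shown): valid in T, hence also in S4, S5 (every theorem of T is a theorem of S4 and S5).

T, S4, S5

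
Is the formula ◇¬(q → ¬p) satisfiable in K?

Satisfiable

1. ◇¬(q → ¬p), 0
2. ¬(q → ¬p), 1
3. q, 1
4. p, 1
Accessibility: 0R1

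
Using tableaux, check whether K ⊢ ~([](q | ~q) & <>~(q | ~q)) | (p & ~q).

Valid in K

Tableau for the negation ~(~([](q | ~q) & <>~(q | ~q)) | (p & ~q)):
1. ~(~([](q | ~q) & <>~(q | ~q)) | (p & ~q)), u
2. [](q | ~q) & <>~(q | ~q), u   [~|-rule on 1]
3. ~(p & ~q), u   [~|-rule on 1]
4. [](q | ~q), u   [&-rule on 2]
5. <>~(q | ~q), u   [&-rule on 2]
6. q, u   [~&-rule on 3 (branches; this branch)]
7. ~(q | ~q), v   [<>-rule on 5: fresh world v, uRv]
8. ~q, v   [~|-rule on 7]
9. q, v   [~|-rule on 7]
Accessibility: uRv
Branch closes: q and ~q both at v.
Every branch of the negation's tableau closes; the branch above is one of them.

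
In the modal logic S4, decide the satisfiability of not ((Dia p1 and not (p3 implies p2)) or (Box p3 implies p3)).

No, unsatisfiable

1. not ((Dia p1 and not (p3 implies p2)) or (Box p3 implies p3)), u
2. not (Dia p1 and not (p3 implies p2)), u   [neg-or-rule on 1]
3. not (Box p3 implies p3), u   [neg-or-rule on 1]
4. Box p3, u   [neg-implies-rule on 3]
5. not p3, u   [neg-implies-rule on 3]
6. p3, u   [Box-rule on 4 via uRu]
Accessibility: uRu
Branch closes: p3 and not p3 both at u.
Every branch closes; the branch above is one of them.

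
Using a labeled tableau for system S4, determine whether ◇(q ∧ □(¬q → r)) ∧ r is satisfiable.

Satisfiable

1. ◇(q ∧ □(¬q → r)) ∧ r, w0
2. ◇(q ∧ □(¬q → r)), w0   [∧-rule on 1]
3. r, w0   [∧-rule on 1]
4. q ∧ □(¬q → r), w1   [◇-rule on 2: fresh world w1, w0Rw1]
5. q, w1   [∧-rule on 4]
6. □(¬q → r), w1   [∧-rule on 4]
7. ¬q → r, w1   [□-rule on 6 via w1Rw1]
8. r, w1   [→-rule on 7 (branches; this branch)]
Accessibility: w0Rw0, w0Rw1, w1Rw1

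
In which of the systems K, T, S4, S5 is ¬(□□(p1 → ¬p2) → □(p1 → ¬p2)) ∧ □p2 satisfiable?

K-tableau for the formula:
1. ¬(□□(p1 → ¬p2) → □(p1 → ¬p2)) ∧ □p2, w0
2. ¬(□□(p1 → ¬p2) → □(p1 → ¬p2)), w0
3. □p2, w0
4. □□(p1 → ¬p2), w0
5. ¬□(p1 → ¬p2), w0
6. ¬(p1 → ¬p2), w1
7. p1, w1
8. p2, w1
9. □(p1 → ¬p2), w1
Accessibility: w0Rw1
Complete open branch: satisfiable in K.
T-tableau for the formula:
1. ¬(□□(p1 → ¬p2) → □(p1 → ¬p2)) ∧ □p2, w0
2. ¬(□□(p1 → ¬p2) → □(p1 → ¬p2)), w0
3. □p2, w0
4. □□(p1 → ¬p2), w0
5. ¬□(p1 → ¬p2), w0
6. p2, w0
7. □(p1 → ¬p2), w0
8. p1 → ¬p2, w0
9. ¬p1, w0
10. ¬(p1 → ¬p2), w1
11. p1, w1
12. p2, w1
13. □(p1 → ¬p2), w1
14. p1 → ¬p2, w1
15. ¬p2, w1
Accessibility: w0Rw0, w0Rw1, w1Rw1
Branch closes: p2 and ¬p2 both at w1.
Every branch closes (one shown): unsatisfiable in T, hence also in S4, S5 (every S4/S5-frame is a T-frame).

K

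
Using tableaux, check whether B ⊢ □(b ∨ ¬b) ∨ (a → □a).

Valid

Tableau for the negation ¬(□(b ∨ ¬b) ∨ (a → □a)):
1. ¬(□(b ∨ ¬b) ∨ (a → □a)), 0
2. ¬□(b ∨ ¬b), 0   [¬∨-rule on 1]
3. ¬(a → □a), 0   [¬∨-rule on 1]
4. a, 0   [¬→-rule on 3]
5. ¬□a, 0   [¬→-rule on 3]
6. ¬(b ∨ ¬b), 1   [¬□-rule on 2: fresh world 1, 0R1]
7. ¬b, 1   [¬∨-rule on 6]
8. b, 1   [¬∨-rule on 6]
Accessibility: 0R0, 0R1, 1R0, 1R1
Branch closes: b and ¬b both at 1.
Every branch of the negation's tableau closes; the branch above is one of them.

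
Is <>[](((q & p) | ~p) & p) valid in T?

No, not valid

Tableau for the negation ~<>[](((q & p) | ~p) & p):
1. ~<>[](((q & p) | ~p) & p), 0
2. ~[](((q & p) | ~p) & p), 0
3. ~(((q & p) | ~p) & p), 1
4. ~[](((q & p) | ~p) & p), 1
5. ~p, 1
6. ~(((q & p) | ~p) & p), 2
7. ~p, 2
Accessibility: 0R0, 0R1, 1R1, 1R2, 2R2
The negation has an open branch (countermodel exists).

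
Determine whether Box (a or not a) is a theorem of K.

Valid

Tableau for the negation not Box (a or not a):
1. not Box (a or not a), u
2. not (a or not a), v
3. not a, v
4. a, v
Accessibility: uRv
Branch closes: a and not a both at v.
Every branch of the negation's tableau closes; the branch above is one of them.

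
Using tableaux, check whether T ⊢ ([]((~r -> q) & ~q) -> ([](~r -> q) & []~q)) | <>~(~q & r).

Tableau for the negation ~(([]((~r -> q) & ~q) -> ([](~r -> q) & []~q)) | <>~(~q & r)):
1. ~(([]((~r -> q) & ~q) -> ([](~r -> q) & []~q)) | <>~(~q & r)), u
2. ~([]((~r -> q) & ~q) -> ([](~r -> q) & []~q)), u
3. ~<>~(~q & r), u
4. []((~r -> q) & ~q), u
5. ~([](~r -> q) & []~q), u
6. ~q & r, u
7. ~q, u
8. r, u
9. (~r -> q) & ~q, u
10. ~r -> q, u
11. ~[](~r -> q), u
12. ~(~r -> q), v
13. ~r, v
14. ~q, v
15. ~q & r, v
16. r, v
Accessibility: uRu, uRv, vRv
Branch closes: r and ~r both at v.
All branches of the negation close; one closing branch shown above.

Yes, valid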